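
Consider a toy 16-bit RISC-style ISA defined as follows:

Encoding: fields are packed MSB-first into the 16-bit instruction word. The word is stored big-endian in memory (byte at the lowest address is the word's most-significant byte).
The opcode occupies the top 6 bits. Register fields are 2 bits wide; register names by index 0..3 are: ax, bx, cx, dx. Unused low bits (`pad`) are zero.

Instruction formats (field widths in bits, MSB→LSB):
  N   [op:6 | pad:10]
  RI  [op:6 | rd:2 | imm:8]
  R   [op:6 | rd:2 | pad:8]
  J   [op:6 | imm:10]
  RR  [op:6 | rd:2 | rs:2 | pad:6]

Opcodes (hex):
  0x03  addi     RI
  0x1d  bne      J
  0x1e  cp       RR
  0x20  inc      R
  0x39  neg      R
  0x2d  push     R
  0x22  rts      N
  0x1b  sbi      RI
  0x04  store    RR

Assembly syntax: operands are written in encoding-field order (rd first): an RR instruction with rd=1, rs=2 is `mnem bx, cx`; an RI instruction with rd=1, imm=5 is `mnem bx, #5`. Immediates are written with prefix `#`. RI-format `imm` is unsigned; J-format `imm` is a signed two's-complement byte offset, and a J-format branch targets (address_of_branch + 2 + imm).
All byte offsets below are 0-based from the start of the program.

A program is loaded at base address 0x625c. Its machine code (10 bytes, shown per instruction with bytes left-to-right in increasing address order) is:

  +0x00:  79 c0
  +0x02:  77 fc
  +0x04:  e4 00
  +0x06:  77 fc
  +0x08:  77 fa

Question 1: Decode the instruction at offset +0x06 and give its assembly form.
bne #-4

@+06  big-endian(77 fc) = 0x77fc
  op=0x77fc>>10=0x1d ⇒ bne (J)
  imm@[9:0]=0x3fc (s10→-4) ⇒ #-4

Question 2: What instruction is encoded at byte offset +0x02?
@+02  big-endian(77 fc) = 0x77fc
  top 6b → 0x1d → bne [J]
  imm@[9:0]=0x3fc (s10→-4) ⇒ #-4

bne #-4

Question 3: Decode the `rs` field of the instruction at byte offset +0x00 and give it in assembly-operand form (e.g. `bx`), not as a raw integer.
dx

@+00  big-endian(79 c0) = 0x79c0
  top 6b → 0x1e → cp [RR]
  rd: (w>>8)&0x3=0x1 → bx
  rs: (w>>6)&0x3=0x3 → dx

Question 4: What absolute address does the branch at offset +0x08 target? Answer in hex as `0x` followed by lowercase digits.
@+08  big-endian(77 fa) = 0x77fa
  top 6b → 0x1d → bne [J]
  imm@[9:0]=0x3fa (s10→-6) ⇒ #-6
  target = base 0x625c + off 0x08 + 2 + imm -6 = 0x6260

0x6260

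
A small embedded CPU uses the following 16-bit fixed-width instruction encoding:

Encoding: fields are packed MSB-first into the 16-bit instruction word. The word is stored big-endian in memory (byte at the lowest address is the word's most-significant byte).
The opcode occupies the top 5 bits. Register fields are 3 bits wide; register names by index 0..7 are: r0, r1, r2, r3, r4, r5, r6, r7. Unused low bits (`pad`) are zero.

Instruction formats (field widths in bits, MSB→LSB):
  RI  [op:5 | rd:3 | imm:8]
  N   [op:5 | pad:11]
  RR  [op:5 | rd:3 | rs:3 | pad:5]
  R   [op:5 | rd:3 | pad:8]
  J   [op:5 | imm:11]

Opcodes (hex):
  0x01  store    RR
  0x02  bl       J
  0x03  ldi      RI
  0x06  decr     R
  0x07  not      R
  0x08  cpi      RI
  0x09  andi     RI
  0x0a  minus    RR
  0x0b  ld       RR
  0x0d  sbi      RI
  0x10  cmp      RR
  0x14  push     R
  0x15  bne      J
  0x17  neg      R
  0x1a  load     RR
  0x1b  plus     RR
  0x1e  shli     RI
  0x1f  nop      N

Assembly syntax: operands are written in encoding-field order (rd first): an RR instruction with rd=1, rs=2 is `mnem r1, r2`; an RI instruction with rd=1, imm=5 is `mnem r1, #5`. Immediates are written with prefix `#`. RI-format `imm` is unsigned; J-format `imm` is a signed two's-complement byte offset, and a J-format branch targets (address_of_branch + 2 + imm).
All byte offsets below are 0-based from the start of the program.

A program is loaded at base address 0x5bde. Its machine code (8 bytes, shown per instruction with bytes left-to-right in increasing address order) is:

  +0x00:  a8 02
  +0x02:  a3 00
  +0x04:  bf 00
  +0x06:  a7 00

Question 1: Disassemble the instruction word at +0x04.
off 0x04: read bf 00 as big → 0xbf00
  opcode bits[15:11]=0x17: neg/R
  rd: (w>>8)&0x7=0x7 → r7

neg r7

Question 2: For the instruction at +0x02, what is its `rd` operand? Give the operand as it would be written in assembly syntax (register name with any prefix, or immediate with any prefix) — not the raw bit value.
r3

+0x02: a3 00 ⇒ word 0xa300 (big)
  top 5b → 0x14 → push [R]
  rd@[10:8]=0x3 ⇒ r3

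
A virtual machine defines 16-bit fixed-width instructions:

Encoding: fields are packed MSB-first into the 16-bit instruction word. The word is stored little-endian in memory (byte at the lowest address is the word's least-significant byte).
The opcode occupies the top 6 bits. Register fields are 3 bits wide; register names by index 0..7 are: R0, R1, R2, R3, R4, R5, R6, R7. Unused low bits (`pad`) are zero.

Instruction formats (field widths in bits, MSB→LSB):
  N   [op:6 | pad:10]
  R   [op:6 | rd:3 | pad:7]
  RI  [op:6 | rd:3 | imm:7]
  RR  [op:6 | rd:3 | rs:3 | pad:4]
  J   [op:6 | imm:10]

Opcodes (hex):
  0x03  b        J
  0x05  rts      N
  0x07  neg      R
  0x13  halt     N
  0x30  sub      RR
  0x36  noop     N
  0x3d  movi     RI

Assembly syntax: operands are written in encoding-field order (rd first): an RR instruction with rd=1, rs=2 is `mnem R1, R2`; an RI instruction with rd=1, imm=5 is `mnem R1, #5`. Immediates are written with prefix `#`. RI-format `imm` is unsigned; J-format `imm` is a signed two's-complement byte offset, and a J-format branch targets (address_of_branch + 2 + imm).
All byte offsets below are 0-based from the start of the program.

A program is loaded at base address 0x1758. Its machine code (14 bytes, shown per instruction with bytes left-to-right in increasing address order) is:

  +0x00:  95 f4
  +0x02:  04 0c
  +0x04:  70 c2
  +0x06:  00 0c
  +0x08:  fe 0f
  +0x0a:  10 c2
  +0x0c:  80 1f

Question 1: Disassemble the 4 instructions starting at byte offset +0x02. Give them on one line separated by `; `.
b #4; sub R4, R7; b #0; b #-2

+0x02: 04 0c ⇒ word 0x0c04 (little)
  opcode bits[15:10]=0x3: b/J
  imm@[9:0]=0x4 ⇒ #4
+0x04: 70 c2 ⇒ word 0xc270 (little)
  opcode bits[15:10]=0x30: sub/RR
  rd@[9:7]=0x4 ⇒ R4
  rs@[6:4]=0x7 ⇒ R7
+0x06: 00 0c ⇒ word 0x0c00 (little)
  opcode bits[15:10]=0x3: b/J
  imm@[9:0]=0x0 ⇒ #0
+0x08: fe 0f ⇒ word 0x0ffe (little)
  opcode bits[15:10]=0x3: b/J
  imm@[9:0]=0x3fe (s10→-2) ⇒ #-2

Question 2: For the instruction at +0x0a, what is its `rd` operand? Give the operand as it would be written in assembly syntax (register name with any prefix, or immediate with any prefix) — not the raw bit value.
R4

+0x0a: 10 c2 ⇒ word 0xc210 (little)
  opcode bits[15:10]=0x30: sub/RR
  [9:7] rd=4 = R4
  [6:4] rs=1 = R1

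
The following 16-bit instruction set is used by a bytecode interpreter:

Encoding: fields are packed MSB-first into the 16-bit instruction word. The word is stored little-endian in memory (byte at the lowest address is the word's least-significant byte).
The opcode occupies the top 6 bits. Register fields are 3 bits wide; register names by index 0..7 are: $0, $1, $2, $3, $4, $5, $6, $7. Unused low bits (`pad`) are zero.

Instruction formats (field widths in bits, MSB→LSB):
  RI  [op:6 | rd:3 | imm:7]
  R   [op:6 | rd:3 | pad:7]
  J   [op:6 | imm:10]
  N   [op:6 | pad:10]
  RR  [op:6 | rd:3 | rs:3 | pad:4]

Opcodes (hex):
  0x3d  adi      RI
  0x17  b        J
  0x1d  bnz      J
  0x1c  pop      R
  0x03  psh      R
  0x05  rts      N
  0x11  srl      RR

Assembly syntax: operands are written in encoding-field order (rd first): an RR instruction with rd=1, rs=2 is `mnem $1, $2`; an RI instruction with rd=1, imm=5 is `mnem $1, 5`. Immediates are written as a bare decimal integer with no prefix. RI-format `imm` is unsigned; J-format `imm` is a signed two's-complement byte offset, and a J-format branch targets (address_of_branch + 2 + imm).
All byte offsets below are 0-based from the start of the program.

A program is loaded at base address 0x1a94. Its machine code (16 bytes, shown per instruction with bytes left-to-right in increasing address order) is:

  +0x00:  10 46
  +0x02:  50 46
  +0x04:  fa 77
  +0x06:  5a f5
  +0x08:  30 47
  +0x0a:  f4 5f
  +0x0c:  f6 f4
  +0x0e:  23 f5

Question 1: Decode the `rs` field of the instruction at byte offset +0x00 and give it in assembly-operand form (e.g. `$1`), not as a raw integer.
$1

@+00  little-endian(10 46) = 0x4610
  op=0x4610>>10=0x11 ⇒ srl (RR)
  rd: (w>>7)&0x7=0x4 → $4
  rs: (w>>4)&0x7=0x1 → $1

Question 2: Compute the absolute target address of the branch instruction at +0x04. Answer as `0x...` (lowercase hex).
0x1a94

off 0x04: read fa 77 as little → 0x77fa
  top 6b → 0x1d → bnz [J]
  [9:0] imm=1018 (s10→-6) = -6
  target = base 0x1a94 + off 0x04 + 2 + imm -6 = 0x1a94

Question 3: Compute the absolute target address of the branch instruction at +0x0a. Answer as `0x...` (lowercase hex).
+0x0a: f4 5f ⇒ word 0x5ff4 (little)
  top 6b → 0x17 → b [J]
  imm: (w>>0)&0x3ff=0x3f4 (s10→-12) → -12
  target = base 0x1a94 + off 0x0a + 2 + imm -12 = 0x1a94

0x1a94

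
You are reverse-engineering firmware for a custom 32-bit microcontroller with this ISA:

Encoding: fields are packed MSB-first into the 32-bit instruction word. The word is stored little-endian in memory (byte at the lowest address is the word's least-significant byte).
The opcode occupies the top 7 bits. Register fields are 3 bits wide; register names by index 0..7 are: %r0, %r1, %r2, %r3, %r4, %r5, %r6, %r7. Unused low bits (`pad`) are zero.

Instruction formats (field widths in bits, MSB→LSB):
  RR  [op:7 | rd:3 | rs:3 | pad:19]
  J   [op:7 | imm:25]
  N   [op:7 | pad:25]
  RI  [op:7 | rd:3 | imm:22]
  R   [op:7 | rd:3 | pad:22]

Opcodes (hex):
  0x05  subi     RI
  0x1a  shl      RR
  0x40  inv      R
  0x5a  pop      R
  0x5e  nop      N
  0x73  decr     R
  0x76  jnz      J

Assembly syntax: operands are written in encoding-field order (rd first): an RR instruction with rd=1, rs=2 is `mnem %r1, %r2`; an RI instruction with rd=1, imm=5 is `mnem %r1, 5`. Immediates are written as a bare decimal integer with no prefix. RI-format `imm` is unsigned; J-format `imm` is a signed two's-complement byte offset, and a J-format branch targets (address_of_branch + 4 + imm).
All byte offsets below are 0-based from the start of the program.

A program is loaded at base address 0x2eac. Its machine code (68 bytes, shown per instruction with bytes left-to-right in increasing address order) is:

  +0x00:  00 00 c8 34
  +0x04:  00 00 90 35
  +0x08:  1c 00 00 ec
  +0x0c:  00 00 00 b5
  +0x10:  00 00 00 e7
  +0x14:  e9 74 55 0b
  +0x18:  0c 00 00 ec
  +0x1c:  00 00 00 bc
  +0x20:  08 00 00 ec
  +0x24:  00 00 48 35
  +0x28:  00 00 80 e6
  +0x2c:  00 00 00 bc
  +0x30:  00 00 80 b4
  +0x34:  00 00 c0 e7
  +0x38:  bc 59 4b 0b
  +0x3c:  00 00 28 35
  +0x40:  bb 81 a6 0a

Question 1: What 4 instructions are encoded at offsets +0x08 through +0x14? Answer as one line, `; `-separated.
jnz 28; pop %r4; decr %r4; subi %r5, 1406185

[08] 1c 00 00 ec → 0xec00001c
  opcode bits[31:25]=0x76: jnz/J
  imm: (w>>0)&0x1ffffff=0x1c → 28
[0c] 00 00 00 b5 → 0xb5000000
  opcode bits[31:25]=0x5a: pop/R
  rd: (w>>22)&0x7=0x4 → %r4
[10] 00 00 00 e7 → 0xe7000000
  opcode bits[31:25]=0x73: decr/R
  rd: (w>>22)&0x7=0x4 → %r4
[14] e9 74 55 0b → 0x0b5574e9
  opcode bits[31:25]=0x5: subi/RI
  rd: (w>>22)&0x7=0x5 → %r5
  imm: (w>>0)&0x3fffff=0x1574e9 → 1406185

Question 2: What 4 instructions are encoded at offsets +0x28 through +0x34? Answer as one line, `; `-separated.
decr %r2; nop; pop %r2; decr %r7

+0x28: 00 00 80 e6 ⇒ word 0xe6800000 (little)
  top 7b → 0x73 → decr [R]
  [24:22] rd=2 = %r2
+0x2c: 00 00 00 bc ⇒ word 0xbc000000 (little)
  top 7b → 0x5e → nop [N]
+0x30: 00 00 80 b4 ⇒ word 0xb4800000 (little)
  top 7b → 0x5a → pop [R]
  [24:22] rd=2 = %r2
+0x34: 00 00 c0 e7 ⇒ word 0xe7c00000 (little)
  top 7b → 0x73 → decr [R]
  [24:22] rd=7 = %r7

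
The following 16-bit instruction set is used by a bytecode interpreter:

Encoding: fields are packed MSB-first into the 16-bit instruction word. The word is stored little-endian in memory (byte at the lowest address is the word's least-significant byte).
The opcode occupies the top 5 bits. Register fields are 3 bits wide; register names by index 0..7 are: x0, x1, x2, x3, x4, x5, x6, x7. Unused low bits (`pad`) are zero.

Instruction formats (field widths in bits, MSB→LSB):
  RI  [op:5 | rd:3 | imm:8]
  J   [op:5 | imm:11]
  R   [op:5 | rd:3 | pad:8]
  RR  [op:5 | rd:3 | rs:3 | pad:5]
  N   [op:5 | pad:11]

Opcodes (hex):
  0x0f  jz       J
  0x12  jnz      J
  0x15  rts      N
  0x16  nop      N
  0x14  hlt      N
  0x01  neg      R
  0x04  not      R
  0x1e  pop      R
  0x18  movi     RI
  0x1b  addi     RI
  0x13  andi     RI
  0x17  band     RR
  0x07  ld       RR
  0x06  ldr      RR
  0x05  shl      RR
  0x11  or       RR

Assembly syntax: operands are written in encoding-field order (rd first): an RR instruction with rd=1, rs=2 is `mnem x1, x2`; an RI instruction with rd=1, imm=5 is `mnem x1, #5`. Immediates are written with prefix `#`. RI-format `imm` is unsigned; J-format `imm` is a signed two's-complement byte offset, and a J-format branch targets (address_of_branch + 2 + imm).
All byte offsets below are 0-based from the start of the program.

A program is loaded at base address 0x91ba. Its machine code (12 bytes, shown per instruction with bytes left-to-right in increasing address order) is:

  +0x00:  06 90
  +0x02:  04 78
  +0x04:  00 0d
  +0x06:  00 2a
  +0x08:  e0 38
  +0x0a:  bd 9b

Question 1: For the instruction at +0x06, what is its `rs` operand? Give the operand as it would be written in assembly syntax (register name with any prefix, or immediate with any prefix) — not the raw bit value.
x0

@+06  little-endian(00 2a) = 0x2a00
  top 5b → 0x5 → shl [RR]
  rd@[10:8]=0x2 ⇒ x2
  rs@[7:5]=0x0 ⇒ x0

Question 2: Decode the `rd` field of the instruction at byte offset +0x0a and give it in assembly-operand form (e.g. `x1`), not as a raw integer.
x3

[0a] bd 9b → 0x9bbd
  top 5b → 0x13 → andi [RI]
  [10:8] rd=3 = x3
  [7:0] imm=189 = #189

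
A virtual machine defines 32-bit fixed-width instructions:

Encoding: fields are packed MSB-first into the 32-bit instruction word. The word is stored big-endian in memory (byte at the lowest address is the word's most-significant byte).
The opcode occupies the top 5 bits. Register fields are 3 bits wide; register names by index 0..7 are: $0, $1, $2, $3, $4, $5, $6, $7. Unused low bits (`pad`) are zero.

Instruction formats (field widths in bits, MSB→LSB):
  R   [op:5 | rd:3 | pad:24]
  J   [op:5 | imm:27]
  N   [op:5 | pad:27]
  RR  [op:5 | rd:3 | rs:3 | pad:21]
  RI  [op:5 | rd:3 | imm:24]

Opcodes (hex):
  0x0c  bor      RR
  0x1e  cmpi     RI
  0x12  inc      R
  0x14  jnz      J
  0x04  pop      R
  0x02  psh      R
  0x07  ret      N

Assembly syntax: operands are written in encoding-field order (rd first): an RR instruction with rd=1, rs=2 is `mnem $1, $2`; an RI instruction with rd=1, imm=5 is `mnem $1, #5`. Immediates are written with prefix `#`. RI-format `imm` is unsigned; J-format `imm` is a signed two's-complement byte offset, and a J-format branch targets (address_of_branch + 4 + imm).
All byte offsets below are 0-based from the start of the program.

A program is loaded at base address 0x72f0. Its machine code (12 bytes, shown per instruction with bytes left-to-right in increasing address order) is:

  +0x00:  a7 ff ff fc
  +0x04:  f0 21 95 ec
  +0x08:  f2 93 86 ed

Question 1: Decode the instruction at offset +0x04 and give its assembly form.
cmpi $0, #2201068

@+04  big-endian(f0 21 95 ec) = 0xf02195ec
  opcode bits[31:27]=0x1e: cmpi/RI
  [26:24] rd=0 = $0
  [23:0] imm=2201068 = #2201068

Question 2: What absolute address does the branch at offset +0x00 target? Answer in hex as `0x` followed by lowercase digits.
0x72f0

[00] a7 ff ff fc → 0xa7fffffc
  opcode bits[31:27]=0x14: jnz/J
  imm: (w>>0)&0x7ffffff=0x7fffffc (s27→-4) → #-4
  target = base 0x72f0 + off 0x00 + 4 + imm -4 = 0x72f0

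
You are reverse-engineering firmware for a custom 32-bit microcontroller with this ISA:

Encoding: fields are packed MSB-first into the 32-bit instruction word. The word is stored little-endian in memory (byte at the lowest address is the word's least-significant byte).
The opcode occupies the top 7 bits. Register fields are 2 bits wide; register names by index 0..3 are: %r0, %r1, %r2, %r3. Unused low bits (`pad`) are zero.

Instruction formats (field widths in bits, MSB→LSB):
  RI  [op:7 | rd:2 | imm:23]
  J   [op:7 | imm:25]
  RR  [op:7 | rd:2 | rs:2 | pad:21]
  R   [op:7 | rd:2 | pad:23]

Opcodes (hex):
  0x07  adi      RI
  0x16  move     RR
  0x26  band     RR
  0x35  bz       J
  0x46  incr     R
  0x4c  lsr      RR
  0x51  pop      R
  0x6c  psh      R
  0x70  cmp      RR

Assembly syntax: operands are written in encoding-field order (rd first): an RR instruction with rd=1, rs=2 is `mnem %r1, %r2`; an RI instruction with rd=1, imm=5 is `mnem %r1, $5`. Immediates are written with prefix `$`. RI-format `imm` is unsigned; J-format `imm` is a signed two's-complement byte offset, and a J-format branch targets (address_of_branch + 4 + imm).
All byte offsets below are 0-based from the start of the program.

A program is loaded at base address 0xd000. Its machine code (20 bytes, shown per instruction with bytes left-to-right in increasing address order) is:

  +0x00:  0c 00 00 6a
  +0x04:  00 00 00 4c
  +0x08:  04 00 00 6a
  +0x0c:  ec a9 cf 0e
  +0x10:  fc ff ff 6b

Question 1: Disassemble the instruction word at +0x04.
band %r0, %r0

off 0x04: read 00 00 00 4c as little → 0x4c000000
  top 7b → 0x26 → band [RR]
  [24:23] rd=0 = %r0
  [22:21] rs=0 = %r0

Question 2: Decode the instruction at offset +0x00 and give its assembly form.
+0x00: 0c 00 00 6a ⇒ word 0x6a00000c (little)
  top 7b → 0x35 → bz [J]
  [24:0] imm=12 = $12

bz $12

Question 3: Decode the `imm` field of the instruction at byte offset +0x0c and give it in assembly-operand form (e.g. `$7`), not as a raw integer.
$5220844

+0x0c: ec a9 cf 0e ⇒ word 0x0ecfa9ec (little)
  top 7b → 0x7 → adi [RI]
  rd@[24:23]=0x1 ⇒ %r1
  imm@[22:0]=0x4fa9ec ⇒ $5220844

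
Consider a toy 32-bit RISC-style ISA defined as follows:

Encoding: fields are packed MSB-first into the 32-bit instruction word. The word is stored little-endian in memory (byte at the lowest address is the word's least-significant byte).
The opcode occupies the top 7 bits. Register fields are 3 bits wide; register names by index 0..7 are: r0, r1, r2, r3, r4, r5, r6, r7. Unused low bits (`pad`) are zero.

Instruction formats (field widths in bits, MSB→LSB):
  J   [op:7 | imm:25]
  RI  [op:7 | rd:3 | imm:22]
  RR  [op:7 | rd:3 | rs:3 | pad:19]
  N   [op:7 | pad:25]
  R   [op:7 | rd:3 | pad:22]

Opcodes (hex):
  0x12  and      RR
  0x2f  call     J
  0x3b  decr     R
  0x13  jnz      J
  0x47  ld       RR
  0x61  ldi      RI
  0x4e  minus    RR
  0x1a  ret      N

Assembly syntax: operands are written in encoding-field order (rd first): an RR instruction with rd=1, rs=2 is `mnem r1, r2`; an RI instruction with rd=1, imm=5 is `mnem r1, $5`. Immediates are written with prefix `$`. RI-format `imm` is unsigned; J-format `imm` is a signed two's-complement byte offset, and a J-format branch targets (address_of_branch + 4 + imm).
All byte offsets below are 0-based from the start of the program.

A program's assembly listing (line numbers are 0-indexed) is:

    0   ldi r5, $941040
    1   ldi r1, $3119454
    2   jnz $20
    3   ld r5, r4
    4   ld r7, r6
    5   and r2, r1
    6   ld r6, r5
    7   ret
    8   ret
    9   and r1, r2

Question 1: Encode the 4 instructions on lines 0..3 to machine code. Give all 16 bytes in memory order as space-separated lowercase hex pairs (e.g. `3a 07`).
L0: ldi op=0x61:7|rd=5:3|imm=941040:22 ⇒ 0xc34e5bf0 ⇒ little f0 5b 4e c3
L1: ldi op=0x61:7|rd=1:3|imm=3119454:22 ⇒ 0xc26f995e ⇒ little 5e 99 6f c2
L2: jnz op=0x13:7|imm=20:25 ⇒ 0x26000014 ⇒ little 14 00 00 26
L3: ld op=0x47:7|rd=5:3|rs=4:3|pad=0:19 ⇒ 0x8f600000 ⇒ little 00 00 60 8f

f0 5b 4e c3 5e 99 6f c2 14 00 00 26 00 00 60 8f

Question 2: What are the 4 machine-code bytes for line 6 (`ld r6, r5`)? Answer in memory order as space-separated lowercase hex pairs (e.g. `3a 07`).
00 00 a8 8f

L6: ld op=0x47:7|rd=6:3|rs=5:3|pad=0:19 ⇒ 0x8fa80000 ⇒ little 00 00 a8 8f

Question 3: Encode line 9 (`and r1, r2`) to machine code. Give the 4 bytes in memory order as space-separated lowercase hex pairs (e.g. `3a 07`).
L9: and op=0x12:7|rd=1:3|rs=2:3|pad=0:19 ⇒ 0x24500000 ⇒ little 00 00 50 24

00 00 50 24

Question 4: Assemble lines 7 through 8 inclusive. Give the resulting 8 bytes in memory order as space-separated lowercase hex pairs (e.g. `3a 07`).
00 00 00 34 00 00 00 34

line 7 (ret): pack op=0x1a:7|pad=0:25 = 0x34000000; little→ 00 00 00 34
line 8 (ret): pack op=0x1a:7|pad=0:25 = 0x34000000; little→ 00 00 00 34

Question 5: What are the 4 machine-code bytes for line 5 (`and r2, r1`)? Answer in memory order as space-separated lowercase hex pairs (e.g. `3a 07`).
line 5 (and): pack op=0x12:7|rd=2:3|rs=1:3|pad=0:19 = 0x24880000; little→ 00 00 88 24

00 00 88 24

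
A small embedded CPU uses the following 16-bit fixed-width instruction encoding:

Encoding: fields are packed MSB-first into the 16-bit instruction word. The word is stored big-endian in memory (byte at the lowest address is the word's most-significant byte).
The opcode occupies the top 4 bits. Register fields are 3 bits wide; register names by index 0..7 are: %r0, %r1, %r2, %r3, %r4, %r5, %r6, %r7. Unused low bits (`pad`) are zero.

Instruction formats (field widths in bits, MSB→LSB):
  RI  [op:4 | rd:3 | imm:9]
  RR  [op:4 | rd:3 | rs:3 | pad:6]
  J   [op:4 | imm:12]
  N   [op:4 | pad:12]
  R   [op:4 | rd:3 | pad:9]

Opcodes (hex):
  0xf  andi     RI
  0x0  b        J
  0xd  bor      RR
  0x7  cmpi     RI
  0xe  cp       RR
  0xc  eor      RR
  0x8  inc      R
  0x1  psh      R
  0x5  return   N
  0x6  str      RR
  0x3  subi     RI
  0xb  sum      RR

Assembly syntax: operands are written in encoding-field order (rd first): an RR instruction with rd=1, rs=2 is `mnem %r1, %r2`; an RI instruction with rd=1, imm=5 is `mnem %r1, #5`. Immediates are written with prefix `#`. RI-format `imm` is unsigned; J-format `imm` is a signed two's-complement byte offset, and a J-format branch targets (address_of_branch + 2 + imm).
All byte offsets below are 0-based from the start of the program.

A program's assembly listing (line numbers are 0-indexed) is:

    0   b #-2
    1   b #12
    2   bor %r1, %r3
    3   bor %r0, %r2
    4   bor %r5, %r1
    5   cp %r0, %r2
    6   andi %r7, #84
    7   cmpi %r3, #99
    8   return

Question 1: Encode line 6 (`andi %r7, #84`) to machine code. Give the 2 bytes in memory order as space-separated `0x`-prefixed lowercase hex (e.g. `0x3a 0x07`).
line 6 (andi): pack op=0xf:4|rd=7:3|imm=84:9 = 0xfe54; big→ fe 54

0xfe 0x54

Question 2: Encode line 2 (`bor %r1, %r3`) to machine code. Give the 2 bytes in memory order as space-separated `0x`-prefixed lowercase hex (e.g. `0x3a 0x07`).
0xd2 0xc0

2. bor fields op=0xd:4|rd=1:3|rs=3:3|pad=0:6 → word d2c0h → d2 c0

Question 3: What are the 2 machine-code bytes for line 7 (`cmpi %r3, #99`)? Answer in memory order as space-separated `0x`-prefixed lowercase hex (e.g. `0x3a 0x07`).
0x76 0x63

L7: cmpi op=0x7:4|rd=3:3|imm=99:9 ⇒ 0x7663 ⇒ big 76 63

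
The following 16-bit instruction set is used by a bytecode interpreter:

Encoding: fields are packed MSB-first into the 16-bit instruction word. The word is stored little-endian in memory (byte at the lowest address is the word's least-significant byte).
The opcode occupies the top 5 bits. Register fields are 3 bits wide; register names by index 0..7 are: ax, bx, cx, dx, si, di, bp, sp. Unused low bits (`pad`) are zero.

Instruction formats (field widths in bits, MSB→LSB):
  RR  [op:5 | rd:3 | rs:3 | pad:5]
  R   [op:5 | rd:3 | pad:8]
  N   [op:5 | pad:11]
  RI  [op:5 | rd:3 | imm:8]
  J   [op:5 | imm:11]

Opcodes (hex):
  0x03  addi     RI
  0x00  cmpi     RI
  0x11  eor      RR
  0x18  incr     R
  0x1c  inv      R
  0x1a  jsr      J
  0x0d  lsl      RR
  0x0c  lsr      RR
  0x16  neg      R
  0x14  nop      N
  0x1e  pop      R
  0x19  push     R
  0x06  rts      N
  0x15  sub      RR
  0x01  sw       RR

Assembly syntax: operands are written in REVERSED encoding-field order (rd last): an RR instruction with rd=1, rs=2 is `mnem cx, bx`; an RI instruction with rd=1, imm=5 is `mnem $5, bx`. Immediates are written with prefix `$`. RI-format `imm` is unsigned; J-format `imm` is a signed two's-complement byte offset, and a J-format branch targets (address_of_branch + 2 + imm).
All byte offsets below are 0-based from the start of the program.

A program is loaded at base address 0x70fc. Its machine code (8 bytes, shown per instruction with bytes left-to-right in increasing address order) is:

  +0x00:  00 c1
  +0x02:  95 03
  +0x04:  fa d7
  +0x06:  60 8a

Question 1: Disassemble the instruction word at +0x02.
cmpi $149, dx

+0x02: 95 03 ⇒ word 0x0395 (little)
  opcode bits[15:11]=0x0: cmpi/RI
  rd: (w>>8)&0x7=0x3 → dx
  imm: (w>>0)&0xff=0x95 → $149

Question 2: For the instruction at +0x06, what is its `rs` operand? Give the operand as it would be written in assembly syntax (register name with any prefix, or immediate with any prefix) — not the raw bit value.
off 0x06: read 60 8a as little → 0x8a60
  top 5b → 0x11 → eor [RR]
  rd@[10:8]=0x2 ⇒ cx
  rs@[7:5]=0x3 ⇒ dx

dx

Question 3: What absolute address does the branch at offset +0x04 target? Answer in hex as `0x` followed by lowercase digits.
0x70fc

off 0x04: read fa d7 as little → 0xd7fa
  top 5b → 0x1a → jsr [J]
  imm@[10:0]=0x7fa (s11→-6) ⇒ $-6
  target = base 0x70fc + off 0x04 + 2 + imm -6 = 0x70fc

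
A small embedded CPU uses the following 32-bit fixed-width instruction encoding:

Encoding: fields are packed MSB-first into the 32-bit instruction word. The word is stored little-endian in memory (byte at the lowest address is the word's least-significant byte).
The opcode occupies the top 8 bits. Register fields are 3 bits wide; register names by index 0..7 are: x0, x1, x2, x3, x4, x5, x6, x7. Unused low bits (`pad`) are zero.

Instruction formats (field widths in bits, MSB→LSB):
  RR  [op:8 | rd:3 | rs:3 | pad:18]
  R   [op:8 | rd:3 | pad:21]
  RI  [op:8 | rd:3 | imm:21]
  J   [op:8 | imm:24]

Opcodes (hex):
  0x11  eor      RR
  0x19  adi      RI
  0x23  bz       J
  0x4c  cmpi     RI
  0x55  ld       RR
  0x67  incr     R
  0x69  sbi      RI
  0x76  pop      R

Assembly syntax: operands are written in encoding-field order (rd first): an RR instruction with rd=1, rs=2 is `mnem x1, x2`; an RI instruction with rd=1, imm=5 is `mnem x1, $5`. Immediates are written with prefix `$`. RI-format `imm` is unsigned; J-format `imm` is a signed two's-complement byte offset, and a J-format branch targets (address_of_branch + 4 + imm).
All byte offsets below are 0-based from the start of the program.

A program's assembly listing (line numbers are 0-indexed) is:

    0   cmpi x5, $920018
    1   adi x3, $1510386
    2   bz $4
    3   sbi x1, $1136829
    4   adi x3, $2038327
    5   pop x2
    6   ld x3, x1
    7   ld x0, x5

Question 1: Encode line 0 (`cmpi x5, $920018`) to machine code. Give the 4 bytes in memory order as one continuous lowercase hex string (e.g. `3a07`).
line 0 (cmpi): pack op=0x4c:8|rd=5:3|imm=920018:21 = 0x4cae09d2; little→ d2 09 ae 4c

d209ae4c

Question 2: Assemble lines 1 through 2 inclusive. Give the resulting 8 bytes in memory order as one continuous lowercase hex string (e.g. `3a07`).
f20b771904000023

1. adi fields op=0x19:8|rd=3:3|imm=1510386:21 → word 19770bf2h → f2 0b 77 19
2. bz fields op=0x23:8|imm=4:24 → word 23000004h → 04 00 00 23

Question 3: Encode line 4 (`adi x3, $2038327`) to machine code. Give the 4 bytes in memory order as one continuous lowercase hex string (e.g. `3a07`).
4. adi fields op=0x19:8|rd=3:3|imm=2038327:21 → word 197f1a37h → 37 1a 7f 19

371a7f19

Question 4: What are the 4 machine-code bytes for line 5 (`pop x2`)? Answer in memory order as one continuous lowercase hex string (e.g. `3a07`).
5. pop fields op=0x76:8|rd=2:3|pad=0:21 → word 76400000h → 00 00 40 76

00004076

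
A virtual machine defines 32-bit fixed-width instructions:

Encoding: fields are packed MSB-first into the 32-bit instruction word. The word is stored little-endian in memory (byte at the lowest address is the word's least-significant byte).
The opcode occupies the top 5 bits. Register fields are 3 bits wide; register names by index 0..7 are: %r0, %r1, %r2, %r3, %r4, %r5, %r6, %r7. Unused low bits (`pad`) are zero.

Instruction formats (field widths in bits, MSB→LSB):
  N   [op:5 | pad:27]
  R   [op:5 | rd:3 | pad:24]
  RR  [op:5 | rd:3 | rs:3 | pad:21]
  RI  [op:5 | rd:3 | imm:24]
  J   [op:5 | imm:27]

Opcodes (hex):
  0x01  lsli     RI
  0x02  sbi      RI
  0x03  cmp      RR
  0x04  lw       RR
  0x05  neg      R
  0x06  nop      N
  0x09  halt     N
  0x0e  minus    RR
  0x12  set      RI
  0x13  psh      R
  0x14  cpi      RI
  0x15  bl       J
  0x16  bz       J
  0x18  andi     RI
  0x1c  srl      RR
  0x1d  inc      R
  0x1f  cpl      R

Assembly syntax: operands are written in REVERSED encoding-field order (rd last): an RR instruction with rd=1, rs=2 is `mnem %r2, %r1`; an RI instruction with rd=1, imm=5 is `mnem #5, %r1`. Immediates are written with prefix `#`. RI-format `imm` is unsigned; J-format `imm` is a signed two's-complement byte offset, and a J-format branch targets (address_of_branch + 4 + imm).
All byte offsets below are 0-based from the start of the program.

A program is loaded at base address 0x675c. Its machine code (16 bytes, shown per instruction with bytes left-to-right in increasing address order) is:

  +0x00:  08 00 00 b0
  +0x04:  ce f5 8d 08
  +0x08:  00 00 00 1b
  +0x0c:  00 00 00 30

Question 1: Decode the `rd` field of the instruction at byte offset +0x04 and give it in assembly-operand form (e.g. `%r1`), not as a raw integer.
%r0

@+04  little-endian(ce f5 8d 08) = 0x088df5ce
  op=0x088df5ce>>27=0x1 ⇒ lsli (RI)
  rd@[26:24]=0x0 ⇒ %r0
  imm@[23:0]=0x8df5ce ⇒ #9303502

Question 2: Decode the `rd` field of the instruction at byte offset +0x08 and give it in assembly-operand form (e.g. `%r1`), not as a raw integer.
+0x08: 00 00 00 1b ⇒ word 0x1b000000 (little)
  top 5b → 0x3 → cmp [RR]
  rd: (w>>24)&0x7=0x3 → %r3
  rs: (w>>21)&0x7=0x0 → %r0

%r3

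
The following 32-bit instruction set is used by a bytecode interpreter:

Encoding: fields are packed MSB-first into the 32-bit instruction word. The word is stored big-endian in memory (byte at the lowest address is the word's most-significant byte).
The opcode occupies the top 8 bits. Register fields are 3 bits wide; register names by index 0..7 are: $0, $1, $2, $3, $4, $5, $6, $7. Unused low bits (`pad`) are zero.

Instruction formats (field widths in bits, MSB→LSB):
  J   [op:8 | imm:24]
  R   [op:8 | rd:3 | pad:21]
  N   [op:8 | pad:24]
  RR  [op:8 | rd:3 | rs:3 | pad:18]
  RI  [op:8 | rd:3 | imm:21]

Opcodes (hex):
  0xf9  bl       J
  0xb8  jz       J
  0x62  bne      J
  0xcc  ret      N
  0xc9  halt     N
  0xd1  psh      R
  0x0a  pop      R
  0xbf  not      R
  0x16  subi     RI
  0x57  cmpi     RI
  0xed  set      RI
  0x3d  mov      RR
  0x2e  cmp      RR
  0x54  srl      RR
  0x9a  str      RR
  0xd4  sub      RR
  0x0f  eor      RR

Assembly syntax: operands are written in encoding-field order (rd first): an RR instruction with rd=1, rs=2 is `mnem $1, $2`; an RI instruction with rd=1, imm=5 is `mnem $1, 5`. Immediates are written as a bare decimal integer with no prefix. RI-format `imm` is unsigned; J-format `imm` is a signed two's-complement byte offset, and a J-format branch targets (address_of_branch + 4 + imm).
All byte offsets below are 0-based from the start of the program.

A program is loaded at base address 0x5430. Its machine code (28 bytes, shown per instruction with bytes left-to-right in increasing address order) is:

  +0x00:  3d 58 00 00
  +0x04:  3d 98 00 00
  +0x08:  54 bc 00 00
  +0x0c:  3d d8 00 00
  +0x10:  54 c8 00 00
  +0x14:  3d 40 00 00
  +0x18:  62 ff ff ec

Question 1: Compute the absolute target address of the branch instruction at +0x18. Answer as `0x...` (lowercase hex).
off 0x18: read 62 ff ff ec as big → 0x62ffffec
  op=0x62ffffec>>24=0x62 ⇒ bne (J)
  imm@[23:0]=0xffffec (s24→-20) ⇒ -20
  target = base 0x5430 + off 0x18 + 4 + imm -20 = 0x5438

0x5438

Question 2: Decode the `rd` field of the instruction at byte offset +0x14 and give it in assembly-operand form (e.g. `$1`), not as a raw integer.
@+14  big-endian(3d 40 00 00) = 0x3d400000
  opcode bits[31:24]=0x3d: mov/RR
  rd@[23:21]=0x2 ⇒ $2
  rs@[20:18]=0x0 ⇒ $0

$2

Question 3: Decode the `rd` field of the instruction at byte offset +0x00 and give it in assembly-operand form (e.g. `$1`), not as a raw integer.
$2

off 0x00: read 3d 58 00 00 as big → 0x3d580000
  op=0x3d580000>>24=0x3d ⇒ mov (RR)
  rd: (w>>21)&0x7=0x2 → $2
  rs: (w>>18)&0x7=0x6 → $6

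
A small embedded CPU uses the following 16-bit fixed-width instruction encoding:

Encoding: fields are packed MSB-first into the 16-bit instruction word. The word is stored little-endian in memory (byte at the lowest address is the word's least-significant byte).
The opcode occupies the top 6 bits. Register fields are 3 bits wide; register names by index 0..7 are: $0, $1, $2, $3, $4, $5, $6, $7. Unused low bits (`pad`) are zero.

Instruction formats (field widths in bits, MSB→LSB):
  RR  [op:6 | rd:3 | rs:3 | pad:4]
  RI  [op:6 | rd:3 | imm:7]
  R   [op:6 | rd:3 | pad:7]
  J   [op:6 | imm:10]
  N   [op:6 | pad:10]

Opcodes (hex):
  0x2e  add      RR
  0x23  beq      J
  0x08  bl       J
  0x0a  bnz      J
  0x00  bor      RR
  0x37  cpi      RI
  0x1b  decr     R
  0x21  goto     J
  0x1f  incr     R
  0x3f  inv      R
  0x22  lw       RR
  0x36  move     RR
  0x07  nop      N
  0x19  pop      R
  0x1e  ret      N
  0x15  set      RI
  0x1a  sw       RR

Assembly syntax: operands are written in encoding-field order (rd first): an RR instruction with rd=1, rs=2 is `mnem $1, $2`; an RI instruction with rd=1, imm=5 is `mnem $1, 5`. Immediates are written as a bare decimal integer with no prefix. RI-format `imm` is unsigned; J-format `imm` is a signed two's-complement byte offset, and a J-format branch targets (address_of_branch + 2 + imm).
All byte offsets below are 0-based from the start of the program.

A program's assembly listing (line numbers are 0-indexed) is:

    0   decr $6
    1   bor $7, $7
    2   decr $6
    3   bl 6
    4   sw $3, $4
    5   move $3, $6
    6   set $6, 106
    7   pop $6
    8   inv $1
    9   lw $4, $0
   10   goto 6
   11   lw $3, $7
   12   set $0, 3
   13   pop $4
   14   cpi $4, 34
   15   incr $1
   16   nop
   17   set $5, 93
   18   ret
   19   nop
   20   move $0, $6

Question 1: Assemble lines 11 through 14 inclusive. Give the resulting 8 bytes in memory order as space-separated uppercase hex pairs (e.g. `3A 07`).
F0 89 03 54 00 66 22 DE

line 11 (lw): pack op=0x22:6|rd=3:3|rs=7:3|pad=0:4 = 0x89f0; little→ f0 89
line 12 (set): pack op=0x15:6|rd=0:3|imm=3:7 = 0x5403; little→ 03 54
line 13 (pop): pack op=0x19:6|rd=4:3|pad=0:7 = 0x6600; little→ 00 66
line 14 (cpi): pack op=0x37:6|rd=4:3|imm=34:7 = 0xde22; little→ 22 de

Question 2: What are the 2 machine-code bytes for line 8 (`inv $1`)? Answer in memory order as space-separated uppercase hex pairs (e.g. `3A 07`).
L8: inv op=0x3f:6|rd=1:3|pad=0:7 ⇒ 0xfc80 ⇒ little 80 fc

80 FC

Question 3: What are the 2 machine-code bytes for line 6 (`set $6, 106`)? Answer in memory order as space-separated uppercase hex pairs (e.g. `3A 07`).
line 6 (set): pack op=0x15:6|rd=6:3|imm=106:7 = 0x576a; little→ 6a 57

6A 57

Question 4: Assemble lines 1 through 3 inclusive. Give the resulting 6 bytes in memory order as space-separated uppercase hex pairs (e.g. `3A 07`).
F0 03 00 6F 06 20

line 1 (bor): pack op=0x0:6|rd=7:3|rs=7:3|pad=0:4 = 0x03f0; little→ f0 03
line 2 (decr): pack op=0x1b:6|rd=6:3|pad=0:7 = 0x6f00; little→ 00 6f
line 3 (bl): pack op=0x8:6|imm=6:10 = 0x2006; little→ 06 20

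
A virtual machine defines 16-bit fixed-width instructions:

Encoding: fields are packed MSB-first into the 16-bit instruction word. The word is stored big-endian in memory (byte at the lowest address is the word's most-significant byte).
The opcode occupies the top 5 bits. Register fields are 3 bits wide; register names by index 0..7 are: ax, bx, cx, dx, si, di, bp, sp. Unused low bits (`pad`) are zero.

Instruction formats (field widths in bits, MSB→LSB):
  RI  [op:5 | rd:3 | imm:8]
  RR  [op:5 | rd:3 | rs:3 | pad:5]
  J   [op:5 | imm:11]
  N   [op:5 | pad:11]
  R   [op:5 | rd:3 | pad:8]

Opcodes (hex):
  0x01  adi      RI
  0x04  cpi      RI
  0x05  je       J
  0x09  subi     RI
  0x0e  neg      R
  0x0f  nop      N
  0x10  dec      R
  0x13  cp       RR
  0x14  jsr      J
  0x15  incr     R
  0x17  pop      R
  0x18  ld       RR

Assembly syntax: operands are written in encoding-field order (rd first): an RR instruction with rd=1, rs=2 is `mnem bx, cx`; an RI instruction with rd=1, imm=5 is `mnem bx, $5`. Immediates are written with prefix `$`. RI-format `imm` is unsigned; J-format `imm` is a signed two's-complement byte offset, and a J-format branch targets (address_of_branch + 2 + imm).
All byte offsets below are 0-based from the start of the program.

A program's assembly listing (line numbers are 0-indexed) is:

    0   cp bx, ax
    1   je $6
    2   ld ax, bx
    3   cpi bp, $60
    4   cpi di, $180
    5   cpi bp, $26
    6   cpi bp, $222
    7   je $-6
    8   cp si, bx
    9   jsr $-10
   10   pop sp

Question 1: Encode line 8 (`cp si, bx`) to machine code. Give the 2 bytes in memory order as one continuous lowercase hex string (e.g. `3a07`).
9c20

8. cp fields op=0x13:5|rd=4:3|rs=1:3|pad=0:5 → word 9c20h → 9c 20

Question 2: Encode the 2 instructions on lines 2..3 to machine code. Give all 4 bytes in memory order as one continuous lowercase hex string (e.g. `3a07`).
2. ld fields op=0x18:5|rd=0:3|rs=1:3|pad=0:5 → word c020h → c0 20
3. cpi fields op=0x4:5|rd=6:3|imm=60:8 → word 263ch → 26 3c

c020263c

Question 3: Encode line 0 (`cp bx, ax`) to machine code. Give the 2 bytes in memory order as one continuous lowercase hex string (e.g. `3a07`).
9900

line 0 (cp): pack op=0x13:5|rd=1:3|rs=0:3|pad=0:5 = 0x9900; big→ 99 00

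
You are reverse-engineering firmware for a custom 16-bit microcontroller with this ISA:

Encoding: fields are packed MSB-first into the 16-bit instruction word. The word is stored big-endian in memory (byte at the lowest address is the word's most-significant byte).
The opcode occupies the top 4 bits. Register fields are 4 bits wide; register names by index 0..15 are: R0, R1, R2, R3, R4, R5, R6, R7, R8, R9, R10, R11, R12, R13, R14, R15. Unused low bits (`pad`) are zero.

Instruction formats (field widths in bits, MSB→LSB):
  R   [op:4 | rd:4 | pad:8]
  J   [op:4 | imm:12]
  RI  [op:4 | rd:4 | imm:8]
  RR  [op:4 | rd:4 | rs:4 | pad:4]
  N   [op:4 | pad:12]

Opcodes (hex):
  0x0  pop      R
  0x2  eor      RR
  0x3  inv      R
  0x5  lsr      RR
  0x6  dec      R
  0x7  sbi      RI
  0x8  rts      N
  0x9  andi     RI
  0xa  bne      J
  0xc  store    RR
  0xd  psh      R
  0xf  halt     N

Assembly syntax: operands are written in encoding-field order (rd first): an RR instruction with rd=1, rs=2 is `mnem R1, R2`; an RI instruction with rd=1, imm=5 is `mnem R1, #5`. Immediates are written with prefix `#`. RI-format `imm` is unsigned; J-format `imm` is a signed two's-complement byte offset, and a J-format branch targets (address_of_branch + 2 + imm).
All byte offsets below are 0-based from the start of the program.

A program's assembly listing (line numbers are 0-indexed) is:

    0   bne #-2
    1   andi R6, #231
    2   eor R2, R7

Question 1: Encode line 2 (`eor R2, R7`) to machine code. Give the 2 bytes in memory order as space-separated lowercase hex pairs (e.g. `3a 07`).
2. eor fields op=0x2:4|rd=2:4|rs=7:4|pad=0:4 → word 2270h → 22 70

22 70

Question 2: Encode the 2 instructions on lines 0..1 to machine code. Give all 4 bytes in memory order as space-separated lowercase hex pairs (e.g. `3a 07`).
L0: bne op=0xa:4|imm=-2:12 ⇒ 0xaffe ⇒ big af fe
L1: andi op=0x9:4|rd=6:4|imm=231:8 ⇒ 0x96e7 ⇒ big 96 e7

af fe 96 e7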